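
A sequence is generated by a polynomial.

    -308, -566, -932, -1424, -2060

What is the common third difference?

First differences: -258, -366, -492, -636
Second differences: -108, -126, -144
Third differences: -18, -18

-18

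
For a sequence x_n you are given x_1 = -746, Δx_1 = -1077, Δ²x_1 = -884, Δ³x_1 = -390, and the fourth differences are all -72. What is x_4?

-7019

Build the table forward from the leading diagonal:
D4: -72  -72  -72  -72
D3: -390  -462  -534  -606
D2: -884  -1274  -1736  -2270
D1: -1077  -1961  -3235  -4971
x: -746  -1823  -3784  -7019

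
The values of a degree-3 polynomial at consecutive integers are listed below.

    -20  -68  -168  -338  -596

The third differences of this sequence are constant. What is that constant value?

First differences: -48, -100, -170, -258
Second differences: -52, -70, -88
Third differences: -18, -18

-18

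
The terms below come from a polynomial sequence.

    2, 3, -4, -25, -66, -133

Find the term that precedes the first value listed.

1  -7  -21  -41  -67
-8  -14  -20  -26
-6  -6  -6
The third differences are constant at -6.
Work back: -8 + 6 = -2;  1 + 2 = 3;  2 − 3 = -1

-1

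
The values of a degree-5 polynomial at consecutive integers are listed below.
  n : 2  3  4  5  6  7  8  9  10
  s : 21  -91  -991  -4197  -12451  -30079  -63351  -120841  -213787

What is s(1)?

-1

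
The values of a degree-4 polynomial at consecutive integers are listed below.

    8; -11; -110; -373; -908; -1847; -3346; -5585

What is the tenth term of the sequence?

-13123

-19 , -99 , -263 , -535 , -939 , -1499 , -2239
-80 , -164 , -272 , -404 , -560 , -740
-84 , -108 , -132 , -156 , -180
-24 , -24 , -24 , -24
Constant fourth difference = -24, so extend:
-180 − 24 = -204;  -740 − 204 = -944;  -2239 − 944 = -3183;  -5585 − 3183 = -8768
-204 − 24 = -228;  -944 − 228 = -1172;  -3183 − 1172 = -4355;  -8768 − 4355 = -13123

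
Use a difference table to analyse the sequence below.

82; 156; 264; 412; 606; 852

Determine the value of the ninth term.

1962

D1: 74, 108, 148, 194, 246
D2: 34, 40, 46, 52
D3: 6, 6, 6
Constant third difference = 6, so extend:
52 + 6 = 58;  246 + 58 = 304;  852 + 304 = 1156
58 + 6 = 64;  304 + 64 = 368;  1156 + 368 = 1524
64 + 6 = 70;  368 + 70 = 438;  1524 + 438 = 1962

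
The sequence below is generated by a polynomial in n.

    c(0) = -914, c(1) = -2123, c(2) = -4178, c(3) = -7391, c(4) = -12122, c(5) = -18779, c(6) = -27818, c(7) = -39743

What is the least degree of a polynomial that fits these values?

4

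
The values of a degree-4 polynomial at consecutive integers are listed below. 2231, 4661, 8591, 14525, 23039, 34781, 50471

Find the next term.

First differences: 2430, 3930, 5934, 8514, 11742, 15690
Second differences: 1500, 2004, 2580, 3228, 3948
Third differences: 504, 576, 648, 720
Fourth differences: 72, 72, 72
Fourth differences constant at 72.
720 + 72 = 792;  3948 + 792 = 4740;  15690 + 4740 = 20430;  50471 + 20430 = 70901

70901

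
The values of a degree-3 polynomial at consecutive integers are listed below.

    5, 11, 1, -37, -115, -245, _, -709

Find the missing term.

-439

Using the first 6 terms:
6, -10, -38, -78, -130
-16, -28, -40, -52
-12, -12, -12
Constant third difference = -12.
Extend forward: -52 − 12 = -64;  -130 − 64 = -194;  -245 − 194 = -439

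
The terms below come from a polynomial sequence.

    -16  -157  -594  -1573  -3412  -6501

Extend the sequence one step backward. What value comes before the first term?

3

-141  -437  -979  -1839  -3089
-296  -542  -860  -1250
-246  -318  -390
-72  -72
The fourth differences are constant at -72.
Work back: -246 + 72 = -174;  -296 + 174 = -122;  -141 + 122 = -19;  -16 + 19 = 3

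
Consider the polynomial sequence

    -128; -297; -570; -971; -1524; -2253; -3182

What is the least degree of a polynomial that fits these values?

3

-169, -273, -401, -553, -729, -929
-104, -128, -152, -176, -200
-24, -24, -24, -24
The third differences are constant, so the polynomial has degree 3.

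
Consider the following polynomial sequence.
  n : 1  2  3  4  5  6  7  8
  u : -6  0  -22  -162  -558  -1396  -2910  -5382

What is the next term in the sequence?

Δ: 6 , -22 , -140 , -396 , -838 , -1514 , -2472
Δ²: -28 , -118 , -256 , -442 , -676 , -958
Δ³: -90 , -138 , -186 , -234 , -282
Δ⁴: -48 , -48 , -48 , -48
Fourth differences constant at -48.
-282 − 48 = -330;  -958 − 330 = -1288;  -2472 − 1288 = -3760;  -5382 − 3760 = -9142

-9142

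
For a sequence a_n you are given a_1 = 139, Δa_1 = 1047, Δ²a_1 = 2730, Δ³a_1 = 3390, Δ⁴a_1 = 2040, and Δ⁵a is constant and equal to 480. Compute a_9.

Build the table forward from the leading diagonal:
D5: 480, 480, 480, 480, 480, 480, 480, 480, 480
D4: 2040, 2520, 3000, 3480, 3960, 4440, 4920, 5400, 5880
D3: 3390, 5430, 7950, 10950, 14430, 18390, 22830, 27750, 33150
D2: 2730, 6120, 11550, 19500, 30450, 44880, 63270, 86100, 113850
D1: 1047, 3777, 9897, 21447, 40947, 71397, 116277, 179547, 265647
a: 139, 1186, 4963, 14860, 36307, 77254, 148651, 264928, 444475

444475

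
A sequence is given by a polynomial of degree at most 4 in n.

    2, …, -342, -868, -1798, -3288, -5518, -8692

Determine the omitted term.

-88

Using the last 6 terms:
-526, -930, -1490, -2230, -3174
-404, -560, -740, -944
-156, -180, -204
-24, -24
Constant fourth difference = -24.
Extend backward: -156 + 24 = -132;  -404 + 132 = -272;  -526 + 272 = -254;  -342 + 254 = -88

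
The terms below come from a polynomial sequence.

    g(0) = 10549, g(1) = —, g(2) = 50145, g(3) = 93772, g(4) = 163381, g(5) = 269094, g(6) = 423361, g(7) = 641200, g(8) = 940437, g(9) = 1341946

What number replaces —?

24466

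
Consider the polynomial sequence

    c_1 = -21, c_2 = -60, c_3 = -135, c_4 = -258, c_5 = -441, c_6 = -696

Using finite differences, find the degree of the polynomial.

3

D1: -39, -75, -123, -183, -255
D2: -36, -48, -60, -72
D3: -12, -12, -12
The third differences are constant, so the polynomial has degree 3.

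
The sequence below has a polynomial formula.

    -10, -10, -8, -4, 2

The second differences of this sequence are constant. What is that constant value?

2

D1: 0, 2, 4, 6
D2: 2, 2, 2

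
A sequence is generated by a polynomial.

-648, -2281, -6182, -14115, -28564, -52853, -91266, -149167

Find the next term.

-1633  -3901  -7933  -14449  -24289  -38413  -57901
-2268  -4032  -6516  -9840  -14124  -19488
-1764  -2484  -3324  -4284  -5364
-720  -840  -960  -1080
-120  -120  -120
Fifth differences constant at -120.
-1080 − 120 = -1200;  -5364 − 1200 = -6564;  -19488 − 6564 = -26052;  -57901 − 26052 = -83953;  -149167 − 83953 = -233120

-233120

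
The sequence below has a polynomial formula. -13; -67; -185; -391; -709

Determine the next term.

-1163

-54, -118, -206, -318
-64, -88, -112
-24, -24
Constant third difference = -24, so extend:
-112 − 24 = -136;  -318 − 136 = -454;  -709 − 454 = -1163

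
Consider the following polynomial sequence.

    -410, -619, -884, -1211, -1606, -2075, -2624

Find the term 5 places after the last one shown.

-6779

-209, -265, -327, -395, -469, -549
-56, -62, -68, -74, -80
-6, -6, -6, -6
The third differences are constant (-6).
-80 − 6 = -86;  -549 − 86 = -635;  -2624 − 635 = -3259
-86 − 6 = -92;  -635 − 92 = -727;  -3259 − 727 = -3986
-92 − 6 = -98;  -727 − 98 = -825;  -3986 − 825 = -4811
-98 − 6 = -104;  -825 − 104 = -929;  -4811 − 929 = -5740
-104 − 6 = -110;  -929 − 110 = -1039;  -5740 − 1039 = -6779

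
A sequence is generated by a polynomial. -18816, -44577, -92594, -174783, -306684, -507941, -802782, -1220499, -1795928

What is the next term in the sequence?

First differences: -25761 , -48017 , -82189 , -131901 , -201257 , -294841 , -417717 , -575429
Second differences: -22256 , -34172 , -49712 , -69356 , -93584 , -122876 , -157712
Third differences: -11916 , -15540 , -19644 , -24228 , -29292 , -34836
Fourth differences: -3624 , -4104 , -4584 , -5064 , -5544
Fifth differences: -480 , -480 , -480 , -480
Constant fifth difference = -480, so extend:
-5544 − 480 = -6024;  -34836 − 6024 = -40860;  -157712 − 40860 = -198572;  -575429 − 198572 = -774001;  -1795928 − 774001 = -2569929

-2569929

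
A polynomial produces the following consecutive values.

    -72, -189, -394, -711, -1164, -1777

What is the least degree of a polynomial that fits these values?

3

Δ: -117, -205, -317, -453, -613
Δ²: -88, -112, -136, -160
Δ³: -24, -24, -24
The third differences are constant, so the polynomial has degree 3.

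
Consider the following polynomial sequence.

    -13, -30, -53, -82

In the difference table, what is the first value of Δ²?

-6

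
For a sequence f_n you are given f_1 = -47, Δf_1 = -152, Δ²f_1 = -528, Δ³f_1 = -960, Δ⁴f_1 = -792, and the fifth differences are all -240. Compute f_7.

-41399

Build the table forward from the leading diagonal:
Δ⁵: -240  -240  -240  -240  -240  -240  -240
Δ⁴: -792  -1032  -1272  -1512  -1752  -1992  -2232
Δ³: -960  -1752  -2784  -4056  -5568  -7320  -9312
Δ²: -528  -1488  -3240  -6024  -10080  -15648  -22968
Δ: -152  -680  -2168  -5408  -11432  -21512  -37160
f: -47  -199  -879  -3047  -8455  -19887  -41399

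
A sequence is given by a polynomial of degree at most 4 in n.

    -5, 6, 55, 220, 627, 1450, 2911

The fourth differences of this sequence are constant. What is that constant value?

Δ: 11, 49, 165, 407, 823, 1461
Δ²: 38, 116, 242, 416, 638
Δ³: 78, 126, 174, 222
Δ⁴: 48, 48, 48

48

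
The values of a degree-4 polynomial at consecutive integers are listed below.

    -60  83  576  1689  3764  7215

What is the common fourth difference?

72

D1: 143, 493, 1113, 2075, 3451
D2: 350, 620, 962, 1376
D3: 270, 342, 414
D4: 72, 72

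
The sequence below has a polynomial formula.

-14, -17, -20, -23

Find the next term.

D1: -3, -3, -3
The first differences are constant (-3).
-23 − 3 = -26

-26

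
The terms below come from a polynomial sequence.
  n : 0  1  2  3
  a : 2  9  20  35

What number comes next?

7, 11, 15
4, 4
Second differences constant at 4.
15 + 4 = 19;  35 + 19 = 54

54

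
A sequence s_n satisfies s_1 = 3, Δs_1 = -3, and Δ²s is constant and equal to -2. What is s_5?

Build the table forward from the leading diagonal:
Second differences: -2  -2  -2  -2  -2
First differences: -3  -5  -7  -9  -11
s: 3  0  -5  -12  -21

-21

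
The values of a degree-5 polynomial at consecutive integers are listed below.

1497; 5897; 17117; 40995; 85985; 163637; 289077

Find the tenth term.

1167105

4400, 11220, 23878, 44990, 77652, 125440
6820, 12658, 21112, 32662, 47788
5838, 8454, 11550, 15126
2616, 3096, 3576
480, 480
The fifth differences are constant (480).
3576 + 480 = 4056;  15126 + 4056 = 19182;  47788 + 19182 = 66970;  125440 + 66970 = 192410;  289077 + 192410 = 481487
4056 + 480 = 4536;  19182 + 4536 = 23718;  66970 + 23718 = 90688;  192410 + 90688 = 283098;  481487 + 283098 = 764585
4536 + 480 = 5016;  23718 + 5016 = 28734;  90688 + 28734 = 119422;  283098 + 119422 = 402520;  764585 + 402520 = 1167105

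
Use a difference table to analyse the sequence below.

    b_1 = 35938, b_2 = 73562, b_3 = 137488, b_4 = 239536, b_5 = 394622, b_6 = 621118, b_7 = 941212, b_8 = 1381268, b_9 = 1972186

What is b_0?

15532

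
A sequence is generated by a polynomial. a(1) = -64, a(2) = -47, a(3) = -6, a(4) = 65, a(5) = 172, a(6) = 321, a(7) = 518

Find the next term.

Δ: 17, 41, 71, 107, 149, 197
Δ²: 24, 30, 36, 42, 48
Δ³: 6, 6, 6, 6
Third differences constant at 6.
48 + 6 = 54;  197 + 54 = 251;  518 + 251 = 769

769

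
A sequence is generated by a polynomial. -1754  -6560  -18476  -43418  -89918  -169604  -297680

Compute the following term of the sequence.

-493406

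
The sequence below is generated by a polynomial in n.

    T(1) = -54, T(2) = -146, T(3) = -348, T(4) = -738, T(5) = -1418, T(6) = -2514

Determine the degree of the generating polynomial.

4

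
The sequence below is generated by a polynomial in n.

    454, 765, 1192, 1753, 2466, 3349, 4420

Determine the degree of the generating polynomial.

3

311, 427, 561, 713, 883, 1071
116, 134, 152, 170, 188
18, 18, 18, 18
The third differences are constant, so the polynomial has degree 3.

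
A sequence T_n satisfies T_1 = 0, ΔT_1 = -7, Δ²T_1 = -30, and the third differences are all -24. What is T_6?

-575

Build the table forward from the leading diagonal:
D3: -24, -24, -24, -24, -24, -24
D2: -30, -54, -78, -102, -126, -150
D1: -7, -37, -91, -169, -271, -397
T: 0, -7, -44, -135, -304, -575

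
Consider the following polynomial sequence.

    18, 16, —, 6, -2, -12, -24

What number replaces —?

12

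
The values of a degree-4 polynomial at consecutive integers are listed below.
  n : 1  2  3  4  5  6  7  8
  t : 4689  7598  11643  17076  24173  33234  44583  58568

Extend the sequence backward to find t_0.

2688

D1: 2909  4045  5433  7097  9061  11349  13985
D2: 1136  1388  1664  1964  2288  2636
D3: 252  276  300  324  348
D4: 24  24  24  24
The fourth differences are constant at 24.
Work back: 252 − 24 = 228;  1136 − 228 = 908;  2909 − 908 = 2001;  4689 − 2001 = 2688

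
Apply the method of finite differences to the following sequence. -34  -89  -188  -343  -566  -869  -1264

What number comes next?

-1763

Δ: -55 , -99 , -155 , -223 , -303 , -395
Δ²: -44 , -56 , -68 , -80 , -92
Δ³: -12 , -12 , -12 , -12
Constant third difference = -12, so extend:
-92 − 12 = -104;  -395 − 104 = -499;  -1264 − 499 = -1763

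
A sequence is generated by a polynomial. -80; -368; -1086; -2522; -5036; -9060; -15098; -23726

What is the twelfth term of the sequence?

-98178

Δ: -288  -718  -1436  -2514  -4024  -6038  -8628
Δ²: -430  -718  -1078  -1510  -2014  -2590
Δ³: -288  -360  -432  -504  -576
Δ⁴: -72  -72  -72  -72
Constant fourth difference = -72, so extend:
-576 − 72 = -648;  -2590 − 648 = -3238;  -8628 − 3238 = -11866;  -23726 − 11866 = -35592
-648 − 72 = -720;  -3238 − 720 = -3958;  -11866 − 3958 = -15824;  -35592 − 15824 = -51416
-720 − 72 = -792;  -3958 − 792 = -4750;  -15824 − 4750 = -20574;  -51416 − 20574 = -71990
-792 − 72 = -864;  -4750 − 864 = -5614;  -20574 − 5614 = -26188;  -71990 − 26188 = -98178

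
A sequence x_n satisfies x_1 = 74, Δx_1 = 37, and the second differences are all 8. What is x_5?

270

Build the table forward from the leading diagonal:
Second differences: 8, 8, 8, 8, 8
First differences: 37, 45, 53, 61, 69
x: 74, 111, 156, 209, 270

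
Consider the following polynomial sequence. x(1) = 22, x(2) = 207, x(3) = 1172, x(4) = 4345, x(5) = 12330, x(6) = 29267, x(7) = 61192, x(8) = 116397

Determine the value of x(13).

D1: 185  965  3173  7985  16937  31925  55205
D2: 780  2208  4812  8952  14988  23280
D3: 1428  2604  4140  6036  8292
D4: 1176  1536  1896  2256
D5: 360  360  360
Constant fifth difference = 360, so extend:
2256 + 360 = 2616;  8292 + 2616 = 10908;  23280 + 10908 = 34188;  55205 + 34188 = 89393;  116397 + 89393 = 205790
2616 + 360 = 2976;  10908 + 2976 = 13884;  34188 + 13884 = 48072;  89393 + 48072 = 137465;  205790 + 137465 = 343255
2976 + 360 = 3336;  13884 + 3336 = 17220;  48072 + 17220 = 65292;  137465 + 65292 = 202757;  343255 + 202757 = 546012
3336 + 360 = 3696;  17220 + 3696 = 20916;  65292 + 20916 = 86208;  202757 + 86208 = 288965;  546012 + 288965 = 834977
3696 + 360 = 4056;  20916 + 4056 = 24972;  86208 + 24972 = 111180;  288965 + 111180 = 400145;  834977 + 400145 = 1235122

1235122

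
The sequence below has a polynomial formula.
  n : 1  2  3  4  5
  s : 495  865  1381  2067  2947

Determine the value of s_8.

Δ: 370, 516, 686, 880
Δ²: 146, 170, 194
Δ³: 24, 24
Third differences constant at 24.
194 + 24 = 218;  880 + 218 = 1098;  2947 + 1098 = 4045
218 + 24 = 242;  1098 + 242 = 1340;  4045 + 1340 = 5385
242 + 24 = 266;  1340 + 266 = 1606;  5385 + 1606 = 6991

6991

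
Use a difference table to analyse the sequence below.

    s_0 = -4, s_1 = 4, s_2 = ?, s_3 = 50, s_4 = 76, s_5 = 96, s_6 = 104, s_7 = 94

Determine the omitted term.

Using the last 5 terms:
26  20  8  -10
-6  -12  -18
-6  -6
Constant third difference = -6.
Extend backward: -6 + 6 = 0;  26 + 0 = 26;  50 − 26 = 24

24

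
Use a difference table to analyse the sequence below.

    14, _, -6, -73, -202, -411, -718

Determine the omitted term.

17

Using the last 5 terms:
-67  -129  -209  -307
-62  -80  -98
-18  -18
Constant third difference = -18.
Extend backward: -62 + 18 = -44;  -67 + 44 = -23;  -6 + 23 = 17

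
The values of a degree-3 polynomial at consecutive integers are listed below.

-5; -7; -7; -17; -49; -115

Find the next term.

D1: -2, 0, -10, -32, -66
D2: 2, -10, -22, -34
D3: -12, -12, -12
Constant third difference = -12, so extend:
-34 − 12 = -46;  -66 − 46 = -112;  -115 − 112 = -227

-227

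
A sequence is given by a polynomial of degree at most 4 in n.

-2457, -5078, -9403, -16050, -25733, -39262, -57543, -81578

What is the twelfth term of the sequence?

First differences: -2621 , -4325 , -6647 , -9683 , -13529 , -18281 , -24035
Second differences: -1704 , -2322 , -3036 , -3846 , -4752 , -5754
Third differences: -618 , -714 , -810 , -906 , -1002
Fourth differences: -96 , -96 , -96 , -96
Fourth differences constant at -96.
-1002 − 96 = -1098;  -5754 − 1098 = -6852;  -24035 − 6852 = -30887;  -81578 − 30887 = -112465
-1098 − 96 = -1194;  -6852 − 1194 = -8046;  -30887 − 8046 = -38933;  -112465 − 38933 = -151398
-1194 − 96 = -1290;  -8046 − 1290 = -9336;  -38933 − 9336 = -48269;  -151398 − 48269 = -199667
-1290 − 96 = -1386;  -9336 − 1386 = -10722;  -48269 − 10722 = -58991;  -199667 − 58991 = -258658

-258658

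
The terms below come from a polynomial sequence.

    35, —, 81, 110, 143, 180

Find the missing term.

Using the last 4 terms:
Δ: 29, 33, 37
Δ²: 4, 4
Constant second difference = 4.
Extend backward: 29 − 4 = 25;  81 − 25 = 56

56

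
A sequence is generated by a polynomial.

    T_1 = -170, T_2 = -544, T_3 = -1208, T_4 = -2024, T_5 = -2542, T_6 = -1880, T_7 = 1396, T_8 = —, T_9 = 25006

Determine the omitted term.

9392

Using the first 7 terms:
Δ: -374  -664  -816  -518  662  3276
Δ²: -290  -152  298  1180  2614
Δ³: 138  450  882  1434
Δ⁴: 312  432  552
Δ⁵: 120  120
Constant fifth difference = 120.
Extend forward: 552 + 120 = 672;  1434 + 672 = 2106;  2614 + 2106 = 4720;  3276 + 4720 = 7996;  1396 + 7996 = 9392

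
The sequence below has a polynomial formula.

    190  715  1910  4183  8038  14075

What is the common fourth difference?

96

First differences: 525, 1195, 2273, 3855, 6037
Second differences: 670, 1078, 1582, 2182
Third differences: 408, 504, 600
Fourth differences: 96, 96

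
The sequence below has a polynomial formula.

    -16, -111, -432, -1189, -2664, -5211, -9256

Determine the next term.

-15297

D1: -95  -321  -757  -1475  -2547  -4045
D2: -226  -436  -718  -1072  -1498
D3: -210  -282  -354  -426
D4: -72  -72  -72
Constant fourth difference = -72, so extend:
-426 − 72 = -498;  -1498 − 498 = -1996;  -4045 − 1996 = -6041;  -9256 − 6041 = -15297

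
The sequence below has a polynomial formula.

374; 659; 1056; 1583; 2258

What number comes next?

First differences: 285 , 397 , 527 , 675
Second differences: 112 , 130 , 148
Third differences: 18 , 18
The third differences are constant (18).
148 + 18 = 166;  675 + 166 = 841;  2258 + 841 = 3099

3099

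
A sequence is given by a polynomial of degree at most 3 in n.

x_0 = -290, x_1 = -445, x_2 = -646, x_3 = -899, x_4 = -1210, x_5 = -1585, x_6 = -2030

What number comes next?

-155, -201, -253, -311, -375, -445
-46, -52, -58, -64, -70
-6, -6, -6, -6
The third differences are constant (-6).
-70 − 6 = -76;  -445 − 76 = -521;  -2030 − 521 = -2551

-2551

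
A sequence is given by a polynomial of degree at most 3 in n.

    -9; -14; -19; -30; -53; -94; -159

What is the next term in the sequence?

Δ: -5  -5  -11  -23  -41  -65
Δ²: 0  -6  -12  -18  -24
Δ³: -6  -6  -6  -6
Third differences constant at -6.
-24 − 6 = -30;  -65 − 30 = -95;  -159 − 95 = -254

-254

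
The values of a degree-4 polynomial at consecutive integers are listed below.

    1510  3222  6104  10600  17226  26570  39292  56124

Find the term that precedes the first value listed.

D1: 1712, 2882, 4496, 6626, 9344, 12722, 16832
D2: 1170, 1614, 2130, 2718, 3378, 4110
D3: 444, 516, 588, 660, 732
D4: 72, 72, 72, 72
The fourth differences are constant at 72.
Work back: 444 − 72 = 372;  1170 − 372 = 798;  1712 − 798 = 914;  1510 − 914 = 596

596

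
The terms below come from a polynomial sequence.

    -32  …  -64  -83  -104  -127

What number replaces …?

Using the last 4 terms:
First differences: -19  -21  -23
Second differences: -2  -2
Constant second difference = -2.
Extend backward: -19 + 2 = -17;  -64 + 17 = -47

-47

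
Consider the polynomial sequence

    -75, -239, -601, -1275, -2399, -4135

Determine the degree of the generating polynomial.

4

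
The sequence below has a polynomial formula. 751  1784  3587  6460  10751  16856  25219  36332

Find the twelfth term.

119804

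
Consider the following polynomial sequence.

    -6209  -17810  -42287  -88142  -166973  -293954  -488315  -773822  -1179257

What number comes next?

First differences: -11601, -24477, -45855, -78831, -126981, -194361, -285507, -405435
Second differences: -12876, -21378, -32976, -48150, -67380, -91146, -119928
Third differences: -8502, -11598, -15174, -19230, -23766, -28782
Fourth differences: -3096, -3576, -4056, -4536, -5016
Fifth differences: -480, -480, -480, -480
Fifth differences constant at -480.
-5016 − 480 = -5496;  -28782 − 5496 = -34278;  -119928 − 34278 = -154206;  -405435 − 154206 = -559641;  -1179257 − 559641 = -1738898

-1738898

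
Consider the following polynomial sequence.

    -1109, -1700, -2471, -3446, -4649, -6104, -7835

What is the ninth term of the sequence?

-12221

Δ: -591  -771  -975  -1203  -1455  -1731
Δ²: -180  -204  -228  -252  -276
Δ³: -24  -24  -24  -24
The third differences are constant (-24).
-276 − 24 = -300;  -1731 − 300 = -2031;  -7835 − 2031 = -9866
-300 − 24 = -324;  -2031 − 324 = -2355;  -9866 − 2355 = -12221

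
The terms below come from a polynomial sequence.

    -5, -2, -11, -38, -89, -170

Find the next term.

3, -9, -27, -51, -81
-12, -18, -24, -30
-6, -6, -6
Constant third difference = -6, so extend:
-30 − 6 = -36;  -81 − 36 = -117;  -170 − 117 = -287

-287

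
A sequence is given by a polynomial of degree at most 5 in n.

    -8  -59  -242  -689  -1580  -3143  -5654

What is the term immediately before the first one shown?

-51, -183, -447, -891, -1563, -2511
-132, -264, -444, -672, -948
-132, -180, -228, -276
-48, -48, -48
The fourth differences are constant at -48.
Work back: -132 + 48 = -84;  -132 + 84 = -48;  -51 + 48 = -3;  -8 + 3 = -5

-5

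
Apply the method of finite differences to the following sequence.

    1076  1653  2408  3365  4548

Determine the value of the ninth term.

12020

First differences: 577  755  957  1183
Second differences: 178  202  226
Third differences: 24  24
Third differences constant at 24.
226 + 24 = 250;  1183 + 250 = 1433;  4548 + 1433 = 5981
250 + 24 = 274;  1433 + 274 = 1707;  5981 + 1707 = 7688
274 + 24 = 298;  1707 + 298 = 2005;  7688 + 2005 = 9693
298 + 24 = 322;  2005 + 322 = 2327;  9693 + 2327 = 12020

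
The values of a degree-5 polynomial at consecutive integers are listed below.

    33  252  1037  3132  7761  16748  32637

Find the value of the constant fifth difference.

120

First differences: 219, 785, 2095, 4629, 8987, 15889
Second differences: 566, 1310, 2534, 4358, 6902
Third differences: 744, 1224, 1824, 2544
Fourth differences: 480, 600, 720
Fifth differences: 120, 120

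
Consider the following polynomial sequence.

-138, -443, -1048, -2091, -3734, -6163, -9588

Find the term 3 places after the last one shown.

-28299

D1: -305, -605, -1043, -1643, -2429, -3425
D2: -300, -438, -600, -786, -996
D3: -138, -162, -186, -210
D4: -24, -24, -24
Fourth differences constant at -24.
-210 − 24 = -234;  -996 − 234 = -1230;  -3425 − 1230 = -4655;  -9588 − 4655 = -14243
-234 − 24 = -258;  -1230 − 258 = -1488;  -4655 − 1488 = -6143;  -14243 − 6143 = -20386
-258 − 24 = -282;  -1488 − 282 = -1770;  -6143 − 1770 = -7913;  -20386 − 7913 = -28299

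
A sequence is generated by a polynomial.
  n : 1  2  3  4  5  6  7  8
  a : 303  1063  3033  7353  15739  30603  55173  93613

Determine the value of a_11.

760, 1970, 4320, 8386, 14864, 24570, 38440
1210, 2350, 4066, 6478, 9706, 13870
1140, 1716, 2412, 3228, 4164
576, 696, 816, 936
120, 120, 120
The fifth differences are constant (120).
936 + 120 = 1056;  4164 + 1056 = 5220;  13870 + 5220 = 19090;  38440 + 19090 = 57530;  93613 + 57530 = 151143
1056 + 120 = 1176;  5220 + 1176 = 6396;  19090 + 6396 = 25486;  57530 + 25486 = 83016;  151143 + 83016 = 234159
1176 + 120 = 1296;  6396 + 1296 = 7692;  25486 + 7692 = 33178;  83016 + 33178 = 116194;  234159 + 116194 = 350353

350353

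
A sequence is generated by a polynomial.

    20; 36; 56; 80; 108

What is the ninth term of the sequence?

D1: 16  20  24  28
D2: 4  4  4
The second differences are constant (4).
28 + 4 = 32;  108 + 32 = 140
32 + 4 = 36;  140 + 36 = 176
36 + 4 = 40;  176 + 40 = 216
40 + 4 = 44;  216 + 44 = 260

260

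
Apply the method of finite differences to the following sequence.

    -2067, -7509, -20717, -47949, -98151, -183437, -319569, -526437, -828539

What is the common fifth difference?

First differences: -5442, -13208, -27232, -50202, -85286, -136132, -206868, -302102
Second differences: -7766, -14024, -22970, -35084, -50846, -70736, -95234
Third differences: -6258, -8946, -12114, -15762, -19890, -24498
Fourth differences: -2688, -3168, -3648, -4128, -4608
Fifth differences: -480, -480, -480, -480

-480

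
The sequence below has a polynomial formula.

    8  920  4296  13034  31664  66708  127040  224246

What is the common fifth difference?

Δ: 912, 3376, 8738, 18630, 35044, 60332, 97206
Δ²: 2464, 5362, 9892, 16414, 25288, 36874
Δ³: 2898, 4530, 6522, 8874, 11586
Δ⁴: 1632, 1992, 2352, 2712
Δ⁵: 360, 360, 360

360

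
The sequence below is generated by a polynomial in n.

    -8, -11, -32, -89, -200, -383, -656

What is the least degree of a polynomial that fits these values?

-3, -21, -57, -111, -183, -273
-18, -36, -54, -72, -90
-18, -18, -18, -18
The third differences are constant, so the polynomial has degree 3.

3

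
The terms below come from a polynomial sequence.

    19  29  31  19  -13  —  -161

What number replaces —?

-71

Using the first 5 terms:
10  2  -12  -32
-8  -14  -20
-6  -6
Constant third difference = -6.
Extend forward: -20 − 6 = -26;  -32 − 26 = -58;  -13 − 58 = -71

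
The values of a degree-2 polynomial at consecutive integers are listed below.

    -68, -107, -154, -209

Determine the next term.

-272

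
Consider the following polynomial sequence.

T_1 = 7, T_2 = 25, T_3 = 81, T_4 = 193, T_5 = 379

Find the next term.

657

18, 56, 112, 186
38, 56, 74
18, 18
Constant third difference = 18, so extend:
74 + 18 = 92;  186 + 92 = 278;  379 + 278 = 657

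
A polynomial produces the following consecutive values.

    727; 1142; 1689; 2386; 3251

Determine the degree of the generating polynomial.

3

415, 547, 697, 865
132, 150, 168
18, 18
The third differences are constant, so the polynomial has degree 3.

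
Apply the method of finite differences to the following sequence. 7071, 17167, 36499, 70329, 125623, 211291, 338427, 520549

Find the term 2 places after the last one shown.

D1: 10096 , 19332 , 33830 , 55294 , 85668 , 127136 , 182122
D2: 9236 , 14498 , 21464 , 30374 , 41468 , 54986
D3: 5262 , 6966 , 8910 , 11094 , 13518
D4: 1704 , 1944 , 2184 , 2424
D5: 240 , 240 , 240
Constant fifth difference = 240, so extend:
2424 + 240 = 2664;  13518 + 2664 = 16182;  54986 + 16182 = 71168;  182122 + 71168 = 253290;  520549 + 253290 = 773839
2664 + 240 = 2904;  16182 + 2904 = 19086;  71168 + 19086 = 90254;  253290 + 90254 = 343544;  773839 + 343544 = 1117383

1117383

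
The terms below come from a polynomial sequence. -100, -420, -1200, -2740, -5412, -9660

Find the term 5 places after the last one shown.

-75120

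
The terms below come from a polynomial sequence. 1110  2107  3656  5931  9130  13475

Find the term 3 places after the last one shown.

35966

997  1549  2275  3199  4345
552  726  924  1146
174  198  222
24  24
Fourth differences constant at 24.
222 + 24 = 246;  1146 + 246 = 1392;  4345 + 1392 = 5737;  13475 + 5737 = 19212
246 + 24 = 270;  1392 + 270 = 1662;  5737 + 1662 = 7399;  19212 + 7399 = 26611
270 + 24 = 294;  1662 + 294 = 1956;  7399 + 1956 = 9355;  26611 + 9355 = 35966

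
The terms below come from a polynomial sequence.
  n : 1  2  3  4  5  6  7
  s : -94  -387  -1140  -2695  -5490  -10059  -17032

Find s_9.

-41190

First differences: -293  -753  -1555  -2795  -4569  -6973
Second differences: -460  -802  -1240  -1774  -2404
Third differences: -342  -438  -534  -630
Fourth differences: -96  -96  -96
Constant fourth difference = -96, so extend:
-630 − 96 = -726;  -2404 − 726 = -3130;  -6973 − 3130 = -10103;  -17032 − 10103 = -27135
-726 − 96 = -822;  -3130 − 822 = -3952;  -10103 − 3952 = -14055;  -27135 − 14055 = -41190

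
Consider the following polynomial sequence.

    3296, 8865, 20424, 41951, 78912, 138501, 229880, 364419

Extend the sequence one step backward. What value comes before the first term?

987

Δ: 5569  11559  21527  36961  59589  91379  134539
Δ²: 5990  9968  15434  22628  31790  43160
Δ³: 3978  5466  7194  9162  11370
Δ⁴: 1488  1728  1968  2208
Δ⁵: 240  240  240
The fifth differences are constant at 240.
Work back: 1488 − 240 = 1248;  3978 − 1248 = 2730;  5990 − 2730 = 3260;  5569 − 3260 = 2309;  3296 − 2309 = 987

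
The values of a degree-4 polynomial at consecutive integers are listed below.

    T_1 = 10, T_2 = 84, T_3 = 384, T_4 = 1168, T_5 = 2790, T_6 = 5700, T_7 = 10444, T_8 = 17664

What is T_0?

74  300  784  1622  2910  4744  7220
226  484  838  1288  1834  2476
258  354  450  546  642
96  96  96  96
The fourth differences are constant at 96.
Work back: 258 − 96 = 162;  226 − 162 = 64;  74 − 64 = 10;  10 − 10 = 0

0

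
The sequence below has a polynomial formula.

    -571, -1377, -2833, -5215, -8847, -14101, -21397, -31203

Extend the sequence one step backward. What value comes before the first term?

-187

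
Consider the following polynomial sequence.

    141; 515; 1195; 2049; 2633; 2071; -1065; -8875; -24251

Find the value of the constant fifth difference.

D1: 374, 680, 854, 584, -562, -3136, -7810, -15376
D2: 306, 174, -270, -1146, -2574, -4674, -7566
D3: -132, -444, -876, -1428, -2100, -2892
D4: -312, -432, -552, -672, -792
D5: -120, -120, -120, -120

-120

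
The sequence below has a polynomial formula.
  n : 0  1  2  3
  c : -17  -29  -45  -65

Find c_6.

-149

First differences: -12 , -16 , -20
Second differences: -4 , -4
Constant second difference = -4, so extend:
-20 − 4 = -24;  -65 − 24 = -89
-24 − 4 = -28;  -89 − 28 = -117
-28 − 4 = -32;  -117 − 32 = -149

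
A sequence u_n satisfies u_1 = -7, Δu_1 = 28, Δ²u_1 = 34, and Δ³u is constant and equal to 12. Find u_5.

Build the table forward from the leading diagonal:
Third differences: 12  12  12  12  12
Second differences: 34  46  58  70  82
First differences: 28  62  108  166  236
u: -7  21  83  191  357

357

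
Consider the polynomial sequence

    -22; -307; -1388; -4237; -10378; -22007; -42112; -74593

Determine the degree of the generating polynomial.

5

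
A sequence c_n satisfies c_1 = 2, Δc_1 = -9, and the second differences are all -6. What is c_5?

Build the table forward from the leading diagonal:
D2: -6, -6, -6, -6, -6
D1: -9, -15, -21, -27, -33
c: 2, -7, -22, -43, -70

-70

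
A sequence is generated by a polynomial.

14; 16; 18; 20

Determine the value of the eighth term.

28

2 , 2 , 2
Constant first difference = 2, so extend:
20 + 2 = 22
22 + 2 = 24
24 + 2 = 26
26 + 2 = 28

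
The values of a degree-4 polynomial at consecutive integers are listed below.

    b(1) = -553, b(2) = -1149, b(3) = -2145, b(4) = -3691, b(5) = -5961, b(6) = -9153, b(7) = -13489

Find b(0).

First differences: -596  -996  -1546  -2270  -3192  -4336
Second differences: -400  -550  -724  -922  -1144
Third differences: -150  -174  -198  -222
Fourth differences: -24  -24  -24
The fourth differences are constant at -24.
Work back: -150 + 24 = -126;  -400 + 126 = -274;  -596 + 274 = -322;  -553 + 322 = -231

-231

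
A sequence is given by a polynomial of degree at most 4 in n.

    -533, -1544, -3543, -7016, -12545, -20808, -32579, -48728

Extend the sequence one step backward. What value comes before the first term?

-120

First differences: -1011, -1999, -3473, -5529, -8263, -11771, -16149
Second differences: -988, -1474, -2056, -2734, -3508, -4378
Third differences: -486, -582, -678, -774, -870
Fourth differences: -96, -96, -96, -96
The fourth differences are constant at -96.
Work back: -486 + 96 = -390;  -988 + 390 = -598;  -1011 + 598 = -413;  -533 + 413 = -120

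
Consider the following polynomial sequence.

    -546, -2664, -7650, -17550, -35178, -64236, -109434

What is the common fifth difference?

-120

D1: -2118, -4986, -9900, -17628, -29058, -45198
D2: -2868, -4914, -7728, -11430, -16140
D3: -2046, -2814, -3702, -4710
D4: -768, -888, -1008
D5: -120, -120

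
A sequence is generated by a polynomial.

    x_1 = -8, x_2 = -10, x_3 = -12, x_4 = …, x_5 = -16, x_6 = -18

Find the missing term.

-14

Using the first 3 terms:
-2  -2
Constant first difference = -2.
Extend forward: -12 − 2 = -14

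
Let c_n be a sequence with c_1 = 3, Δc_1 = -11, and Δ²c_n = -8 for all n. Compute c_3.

Build the table forward from the leading diagonal:
Second differences: -8, -8, -8
First differences: -11, -19, -27
c: 3, -8, -27

-27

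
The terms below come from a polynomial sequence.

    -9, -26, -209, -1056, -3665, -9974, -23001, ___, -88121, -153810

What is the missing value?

Using the first 7 terms:
First differences: -17  -183  -847  -2609  -6309  -13027
Second differences: -166  -664  -1762  -3700  -6718
Third differences: -498  -1098  -1938  -3018
Fourth differences: -600  -840  -1080
Fifth differences: -240  -240
Constant fifth difference = -240.
Extend forward: -1080 − 240 = -1320;  -3018 − 1320 = -4338;  -6718 − 4338 = -11056;  -13027 − 11056 = -24083;  -23001 − 24083 = -47084

-47084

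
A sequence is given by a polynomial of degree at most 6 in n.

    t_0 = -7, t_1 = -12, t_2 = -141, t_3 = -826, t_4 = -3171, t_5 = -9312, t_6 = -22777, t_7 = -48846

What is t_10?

-289317

D1: -5, -129, -685, -2345, -6141, -13465, -26069
D2: -124, -556, -1660, -3796, -7324, -12604
D3: -432, -1104, -2136, -3528, -5280
D4: -672, -1032, -1392, -1752
D5: -360, -360, -360
The fifth differences are constant (-360).
-1752 − 360 = -2112;  -5280 − 2112 = -7392;  -12604 − 7392 = -19996;  -26069 − 19996 = -46065;  -48846 − 46065 = -94911
-2112 − 360 = -2472;  -7392 − 2472 = -9864;  -19996 − 9864 = -29860;  -46065 − 29860 = -75925;  -94911 − 75925 = -170836
-2472 − 360 = -2832;  -9864 − 2832 = -12696;  -29860 − 12696 = -42556;  -75925 − 42556 = -118481;  -170836 − 118481 = -289317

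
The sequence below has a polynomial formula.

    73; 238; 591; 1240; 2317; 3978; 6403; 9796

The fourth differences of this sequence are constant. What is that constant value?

24

D1: 165, 353, 649, 1077, 1661, 2425, 3393
D2: 188, 296, 428, 584, 764, 968
D3: 108, 132, 156, 180, 204
D4: 24, 24, 24, 24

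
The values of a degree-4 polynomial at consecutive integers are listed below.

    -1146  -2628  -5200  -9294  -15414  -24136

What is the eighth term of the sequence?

-52050

First differences: -1482 , -2572 , -4094 , -6120 , -8722
Second differences: -1090 , -1522 , -2026 , -2602
Third differences: -432 , -504 , -576
Fourth differences: -72 , -72
The fourth differences are constant (-72).
-576 − 72 = -648;  -2602 − 648 = -3250;  -8722 − 3250 = -11972;  -24136 − 11972 = -36108
-648 − 72 = -720;  -3250 − 720 = -3970;  -11972 − 3970 = -15942;  -36108 − 15942 = -52050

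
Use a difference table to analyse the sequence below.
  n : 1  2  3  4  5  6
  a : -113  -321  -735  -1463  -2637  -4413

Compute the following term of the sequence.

Δ: -208, -414, -728, -1174, -1776
Δ²: -206, -314, -446, -602
Δ³: -108, -132, -156
Δ⁴: -24, -24
Fourth differences constant at -24.
-156 − 24 = -180;  -602 − 180 = -782;  -1776 − 782 = -2558;  -4413 − 2558 = -6971

-6971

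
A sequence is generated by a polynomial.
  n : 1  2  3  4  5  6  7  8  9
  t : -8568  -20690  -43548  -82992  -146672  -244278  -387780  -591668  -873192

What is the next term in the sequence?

-1252602

Δ: -12122, -22858, -39444, -63680, -97606, -143502, -203888, -281524
Δ²: -10736, -16586, -24236, -33926, -45896, -60386, -77636
Δ³: -5850, -7650, -9690, -11970, -14490, -17250
Δ⁴: -1800, -2040, -2280, -2520, -2760
Δ⁵: -240, -240, -240, -240
The fifth differences are constant (-240).
-2760 − 240 = -3000;  -17250 − 3000 = -20250;  -77636 − 20250 = -97886;  -281524 − 97886 = -379410;  -873192 − 379410 = -1252602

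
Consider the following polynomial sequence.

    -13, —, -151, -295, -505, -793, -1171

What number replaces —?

Using the last 5 terms:
Δ: -144  -210  -288  -378
Δ²: -66  -78  -90
Δ³: -12  -12
Constant third difference = -12.
Extend backward: -66 + 12 = -54;  -144 + 54 = -90;  -151 + 90 = -61

-61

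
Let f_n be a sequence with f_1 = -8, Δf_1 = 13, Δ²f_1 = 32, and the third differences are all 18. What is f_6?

557

Build the table forward from the leading diagonal:
D3: 18, 18, 18, 18, 18, 18
D2: 32, 50, 68, 86, 104, 122
D1: 13, 45, 95, 163, 249, 353
f: -8, 5, 50, 145, 308, 557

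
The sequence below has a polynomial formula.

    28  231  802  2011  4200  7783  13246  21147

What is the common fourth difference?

First differences: 203, 571, 1209, 2189, 3583, 5463, 7901
Second differences: 368, 638, 980, 1394, 1880, 2438
Third differences: 270, 342, 414, 486, 558
Fourth differences: 72, 72, 72, 72

72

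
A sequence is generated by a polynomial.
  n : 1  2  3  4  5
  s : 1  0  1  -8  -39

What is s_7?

-215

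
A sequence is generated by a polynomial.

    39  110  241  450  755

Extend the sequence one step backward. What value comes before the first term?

10

First differences: 71  131  209  305
Second differences: 60  78  96
Third differences: 18  18
The third differences are constant at 18.
Work back: 60 − 18 = 42;  71 − 42 = 29;  39 − 29 = 10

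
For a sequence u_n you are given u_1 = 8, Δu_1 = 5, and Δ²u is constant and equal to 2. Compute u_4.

29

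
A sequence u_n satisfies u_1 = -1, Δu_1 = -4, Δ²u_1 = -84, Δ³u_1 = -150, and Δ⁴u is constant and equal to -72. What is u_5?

Build the table forward from the leading diagonal:
Δ⁴: -72  -72  -72  -72  -72
Δ³: -150  -222  -294  -366  -438
Δ²: -84  -234  -456  -750  -1116
Δ: -4  -88  -322  -778  -1528
u: -1  -5  -93  -415  -1193

-1193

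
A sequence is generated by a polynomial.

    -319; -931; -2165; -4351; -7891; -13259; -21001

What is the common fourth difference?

Δ: -612, -1234, -2186, -3540, -5368, -7742
Δ²: -622, -952, -1354, -1828, -2374
Δ³: -330, -402, -474, -546
Δ⁴: -72, -72, -72

-72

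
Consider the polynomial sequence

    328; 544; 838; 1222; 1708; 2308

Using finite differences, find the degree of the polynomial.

First differences: 216, 294, 384, 486, 600
Second differences: 78, 90, 102, 114
Third differences: 12, 12, 12
The third differences are constant, so the polynomial has degree 3.

3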